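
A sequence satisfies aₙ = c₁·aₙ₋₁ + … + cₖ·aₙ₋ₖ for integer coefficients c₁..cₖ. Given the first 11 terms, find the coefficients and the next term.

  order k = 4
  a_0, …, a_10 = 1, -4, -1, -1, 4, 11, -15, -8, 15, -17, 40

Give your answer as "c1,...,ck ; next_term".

  a_4 = -1·-1 + -2·-1 + -1·-4 + -3·1 = 4
  a_5 = -1·4 + -2·-1 + -1·-1 + -3·-4 = 11
  a_6 = -1·11 + -2·4 + -1·-1 + -3·-1 = -15
  a_7 = -1·-15 + -2·11 + -1·4 + -3·-1 = -8
  a_8 = -1·-8 + -2·-15 + -1·11 + -3·4 = 15
  a_9 = -1·15 + -2·-8 + -1·-15 + -3·11 = -17
  a_10 = -1·-17 + -2·15 + -1·-8 + -3·-15 = 40
  a_11 = -1·40 + -2·-17 + -1·15 + -3·-8 = 3

-1,-2,-1,-3 ; 3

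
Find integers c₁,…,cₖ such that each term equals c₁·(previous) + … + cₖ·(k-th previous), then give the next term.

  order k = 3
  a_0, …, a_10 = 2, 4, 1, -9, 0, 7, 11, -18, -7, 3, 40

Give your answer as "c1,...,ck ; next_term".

-1,-1,-2 ; -29

  a_3 = -1·1 + -1·4 + -2·2 = -9
  a_4 = -1·-9 + -1·1 + -2·4 = 0
  a_5 = -1·0 + -1·-9 + -2·1 = 7
  a_6 = -1·7 + -1·0 + -2·-9 = 11
  a_7 = -1·11 + -1·7 + -2·0 = -18
  a_8 = -1·-18 + -1·11 + -2·7 = -7
  a_9 = -1·-7 + -1·-18 + -2·11 = 3
  a_10 = -1·3 + -1·-7 + -2·-18 = 40
  a_11 = -1·40 + -1·3 + -2·-7 = -29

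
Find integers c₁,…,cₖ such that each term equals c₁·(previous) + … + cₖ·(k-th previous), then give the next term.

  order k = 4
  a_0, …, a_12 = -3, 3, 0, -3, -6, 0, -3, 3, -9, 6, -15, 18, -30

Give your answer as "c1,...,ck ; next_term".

  a_4 = 0·-3 + 1·0 + -1·3 + 1·-3 = -6
  a_5 = 0·-6 + 1·-3 + -1·0 + 1·3 = 0
  a_6 = 0·0 + 1·-6 + -1·-3 + 1·0 = -3
  a_7 = 0·-3 + 1·0 + -1·-6 + 1·-3 = 3
  a_8 = 0·3 + 1·-3 + -1·0 + 1·-6 = -9
  a_9 = 0·-9 + 1·3 + -1·-3 + 1·0 = 6
  a_10 = 0·6 + 1·-9 + -1·3 + 1·-3 = -15
  a_11 = 0·-15 + 1·6 + -1·-9 + 1·3 = 18
  a_12 = 0·18 + 1·-15 + -1·6 + 1·-9 = -30
  a_13 = 0·-30 + 1·18 + -1·-15 + 1·6 = 39

0,1,-1,1 ; 39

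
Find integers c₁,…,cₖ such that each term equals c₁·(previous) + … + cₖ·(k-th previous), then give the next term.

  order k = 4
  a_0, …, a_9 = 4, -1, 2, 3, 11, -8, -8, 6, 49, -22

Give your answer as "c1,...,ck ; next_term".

  a_4 = 0·3 + -1·2 + -1·-1 + 3·4 = 11
  a_5 = 0·11 + -1·3 + -1·2 + 3·-1 = -8
  a_6 = 0·-8 + -1·11 + -1·3 + 3·2 = -8
  a_7 = 0·-8 + -1·-8 + -1·11 + 3·3 = 6
  a_8 = 0·6 + -1·-8 + -1·-8 + 3·11 = 49
  a_9 = 0·49 + -1·6 + -1·-8 + 3·-8 = -22
  a_10 = 0·-22 + -1·49 + -1·6 + 3·-8 = -79

0,-1,-1,3 ; -79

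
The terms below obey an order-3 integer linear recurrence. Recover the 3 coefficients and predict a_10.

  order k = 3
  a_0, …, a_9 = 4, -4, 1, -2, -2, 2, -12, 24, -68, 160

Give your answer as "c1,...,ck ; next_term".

  a_3 = -2·1 + 2·-4 + 2·4 = -2
  a_4 = -2·-2 + 2·1 + 2·-4 = -2
  a_5 = -2·-2 + 2·-2 + 2·1 = 2
  a_6 = -2·2 + 2·-2 + 2·-2 = -12
  a_7 = -2·-12 + 2·2 + 2·-2 = 24
  a_8 = -2·24 + 2·-12 + 2·2 = -68
  a_9 = -2·-68 + 2·24 + 2·-12 = 160
  a_10 = -2·160 + 2·-68 + 2·24 = -408

-2,2,2 ; -408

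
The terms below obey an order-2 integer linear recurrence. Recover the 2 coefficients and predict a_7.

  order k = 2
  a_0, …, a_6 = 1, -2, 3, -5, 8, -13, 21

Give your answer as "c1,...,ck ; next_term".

-1,1 ; -34

  a_2 = -1·-2 + 1·1 = 3
  a_3 = -1·3 + 1·-2 = -5
  a_4 = -1·-5 + 1·3 = 8
  a_5 = -1·8 + 1·-5 = -13
  a_6 = -1·-13 + 1·8 = 21
  a_7 = -1·21 + 1·-13 = -34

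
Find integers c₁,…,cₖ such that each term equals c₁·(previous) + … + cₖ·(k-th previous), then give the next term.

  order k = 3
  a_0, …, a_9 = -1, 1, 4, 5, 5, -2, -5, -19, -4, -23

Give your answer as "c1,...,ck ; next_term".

  a_3 = 0·4 + 2·1 + -3·-1 = 5
  a_4 = 0·5 + 2·4 + -3·1 = 5
  a_5 = 0·5 + 2·5 + -3·4 = -2
  a_6 = 0·-2 + 2·5 + -3·5 = -5
  a_7 = 0·-5 + 2·-2 + -3·5 = -19
  a_8 = 0·-19 + 2·-5 + -3·-2 = -4
  a_9 = 0·-4 + 2·-19 + -3·-5 = -23
  a_10 = 0·-23 + 2·-4 + -3·-19 = 49

0,2,-3 ; 49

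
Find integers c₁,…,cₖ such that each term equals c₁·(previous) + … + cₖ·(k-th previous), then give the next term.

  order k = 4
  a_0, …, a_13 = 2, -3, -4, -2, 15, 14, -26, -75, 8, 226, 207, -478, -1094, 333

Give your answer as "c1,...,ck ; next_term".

1,-2,-1,3 ; 3620

  a_4 = 1·-2 + -2·-4 + -1·-3 + 3·2 = 15
  a_5 = 1·15 + -2·-2 + -1·-4 + 3·-3 = 14
  a_6 = 1·14 + -2·15 + -1·-2 + 3·-4 = -26
  a_7 = 1·-26 + -2·14 + -1·15 + 3·-2 = -75
  a_8 = 1·-75 + -2·-26 + -1·14 + 3·15 = 8
  a_9 = 1·8 + -2·-75 + -1·-26 + 3·14 = 226
  a_10 = 1·226 + -2·8 + -1·-75 + 3·-26 = 207
  a_11 = 1·207 + -2·226 + -1·8 + 3·-75 = -478
  a_12 = 1·-478 + -2·207 + -1·226 + 3·8 = -1094
  a_13 = 1·-1094 + -2·-478 + -1·207 + 3·226 = 333
  a_14 = 1·333 + -2·-1094 + -1·-478 + 3·207 = 3620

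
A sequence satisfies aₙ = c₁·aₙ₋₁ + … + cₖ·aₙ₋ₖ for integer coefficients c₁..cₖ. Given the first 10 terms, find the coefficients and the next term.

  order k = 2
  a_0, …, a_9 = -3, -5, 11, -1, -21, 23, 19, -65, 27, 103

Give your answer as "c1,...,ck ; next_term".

  a_2 = -1·-5 + -2·-3 = 11
  a_3 = -1·11 + -2·-5 = -1
  a_4 = -1·-1 + -2·11 = -21
  a_5 = -1·-21 + -2·-1 = 23
  a_6 = -1·23 + -2·-21 = 19
  a_7 = -1·19 + -2·23 = -65
  a_8 = -1·-65 + -2·19 = 27
  a_9 = -1·27 + -2·-65 = 103
  a_10 = -1·103 + -2·27 = -157

-1,-2 ; -157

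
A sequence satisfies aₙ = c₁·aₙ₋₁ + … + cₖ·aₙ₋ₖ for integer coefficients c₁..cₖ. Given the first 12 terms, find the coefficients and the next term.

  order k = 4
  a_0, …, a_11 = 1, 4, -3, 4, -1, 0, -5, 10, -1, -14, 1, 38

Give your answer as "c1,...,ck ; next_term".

-1,-2,-1,1 ; -27

  a_4 = -1·4 + -2·-3 + -1·4 + 1·1 = -1
  a_5 = -1·-1 + -2·4 + -1·-3 + 1·4 = 0
  a_6 = -1·0 + -2·-1 + -1·4 + 1·-3 = -5
  a_7 = -1·-5 + -2·0 + -1·-1 + 1·4 = 10
  a_8 = -1·10 + -2·-5 + -1·0 + 1·-1 = -1
  a_9 = -1·-1 + -2·10 + -1·-5 + 1·0 = -14
  a_10 = -1·-14 + -2·-1 + -1·10 + 1·-5 = 1
  a_11 = -1·1 + -2·-14 + -1·-1 + 1·10 = 38
  a_12 = -1·38 + -2·1 + -1·-14 + 1·-1 = -27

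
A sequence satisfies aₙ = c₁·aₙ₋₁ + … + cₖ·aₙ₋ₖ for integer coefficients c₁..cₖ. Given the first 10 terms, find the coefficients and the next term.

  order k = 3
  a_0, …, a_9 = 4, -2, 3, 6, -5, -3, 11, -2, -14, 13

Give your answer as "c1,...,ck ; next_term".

0,-1,1 ; 12

  a_3 = 0·3 + -1·-2 + 1·4 = 6
  a_4 = 0·6 + -1·3 + 1·-2 = -5
  a_5 = 0·-5 + -1·6 + 1·3 = -3
  a_6 = 0·-3 + -1·-5 + 1·6 = 11
  a_7 = 0·11 + -1·-3 + 1·-5 = -2
  a_8 = 0·-2 + -1·11 + 1·-3 = -14
  a_9 = 0·-14 + -1·-2 + 1·11 = 13
  a_10 = 0·13 + -1·-14 + 1·-2 = 12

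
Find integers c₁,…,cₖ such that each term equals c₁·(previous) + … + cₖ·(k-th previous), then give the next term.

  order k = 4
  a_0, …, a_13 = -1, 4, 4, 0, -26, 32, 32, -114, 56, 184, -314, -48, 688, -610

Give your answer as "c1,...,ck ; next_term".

  a_4 = -2·0 + -4·4 + -3·4 + -2·-1 = -26
  a_5 = -2·-26 + -4·0 + -3·4 + -2·4 = 32
  a_6 = -2·32 + -4·-26 + -3·0 + -2·4 = 32
  a_7 = -2·32 + -4·32 + -3·-26 + -2·0 = -114
  a_8 = -2·-114 + -4·32 + -3·32 + -2·-26 = 56
  a_9 = -2·56 + -4·-114 + -3·32 + -2·32 = 184
  a_10 = -2·184 + -4·56 + -3·-114 + -2·32 = -314
  a_11 = -2·-314 + -4·184 + -3·56 + -2·-114 = -48
  a_12 = -2·-48 + -4·-314 + -3·184 + -2·56 = 688
  a_13 = -2·688 + -4·-48 + -3·-314 + -2·184 = -610
  a_14 = -2·-610 + -4·688 + -3·-48 + -2·-314 = -760

-2,-4,-3,-2 ; -760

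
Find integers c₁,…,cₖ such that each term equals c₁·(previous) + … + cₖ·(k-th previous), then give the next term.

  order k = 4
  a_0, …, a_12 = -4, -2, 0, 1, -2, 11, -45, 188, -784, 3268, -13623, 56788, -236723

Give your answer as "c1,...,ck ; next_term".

  a_4 = -4·1 + 1·0 + 1·-2 + -1·-4 = -2
  a_5 = -4·-2 + 1·1 + 1·0 + -1·-2 = 11
  a_6 = -4·11 + 1·-2 + 1·1 + -1·0 = -45
  a_7 = -4·-45 + 1·11 + 1·-2 + -1·1 = 188
  a_8 = -4·188 + 1·-45 + 1·11 + -1·-2 = -784
  a_9 = -4·-784 + 1·188 + 1·-45 + -1·11 = 3268
  a_10 = -4·3268 + 1·-784 + 1·188 + -1·-45 = -13623
  a_11 = -4·-13623 + 1·3268 + 1·-784 + -1·188 = 56788
  a_12 = -4·56788 + 1·-13623 + 1·3268 + -1·-784 = -236723
  a_13 = -4·-236723 + 1·56788 + 1·-13623 + -1·3268 = 986789

-4,1,1,-1 ; 986789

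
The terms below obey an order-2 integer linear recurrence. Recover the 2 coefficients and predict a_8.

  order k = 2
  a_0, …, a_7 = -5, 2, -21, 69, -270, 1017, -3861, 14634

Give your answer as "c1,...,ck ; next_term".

  a_2 = -3·2 + 3·-5 = -21
  a_3 = -3·-21 + 3·2 = 69
  a_4 = -3·69 + 3·-21 = -270
  a_5 = -3·-270 + 3·69 = 1017
  a_6 = -3·1017 + 3·-270 = -3861
  a_7 = -3·-3861 + 3·1017 = 14634
  a_8 = -3·14634 + 3·-3861 = -55485

-3,3 ; -55485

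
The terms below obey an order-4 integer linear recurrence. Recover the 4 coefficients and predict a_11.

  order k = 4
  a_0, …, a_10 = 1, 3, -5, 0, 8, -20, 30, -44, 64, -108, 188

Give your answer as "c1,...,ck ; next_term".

  a_4 = -2·0 + 0·-5 + 2·3 + 2·1 = 8
  a_5 = -2·8 + 0·0 + 2·-5 + 2·3 = -20
  a_6 = -2·-20 + 0·8 + 2·0 + 2·-5 = 30
  a_7 = -2·30 + 0·-20 + 2·8 + 2·0 = -44
  a_8 = -2·-44 + 0·30 + 2·-20 + 2·8 = 64
  a_9 = -2·64 + 0·-44 + 2·30 + 2·-20 = -108
  a_10 = -2·-108 + 0·64 + 2·-44 + 2·30 = 188
  a_11 = -2·188 + 0·-108 + 2·64 + 2·-44 = -336

-2,0,2,2 ; -336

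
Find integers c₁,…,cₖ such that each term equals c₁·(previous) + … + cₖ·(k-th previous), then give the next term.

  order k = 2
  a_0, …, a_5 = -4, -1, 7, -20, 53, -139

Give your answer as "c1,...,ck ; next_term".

  a_2 = -3·-1 + -1·-4 = 7
  a_3 = -3·7 + -1·-1 = -20
  a_4 = -3·-20 + -1·7 = 53
  a_5 = -3·53 + -1·-20 = -139
  a_6 = -3·-139 + -1·53 = 364

-3,-1 ; 364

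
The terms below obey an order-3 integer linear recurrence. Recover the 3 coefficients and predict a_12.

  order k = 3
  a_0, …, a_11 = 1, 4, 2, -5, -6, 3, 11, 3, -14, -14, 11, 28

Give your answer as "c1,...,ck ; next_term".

0,-1,-1 ; 3

  a_3 = 0·2 + -1·4 + -1·1 = -5
  a_4 = 0·-5 + -1·2 + -1·4 = -6
  a_5 = 0·-6 + -1·-5 + -1·2 = 3
  a_6 = 0·3 + -1·-6 + -1·-5 = 11
  a_7 = 0·11 + -1·3 + -1·-6 = 3
  a_8 = 0·3 + -1·11 + -1·3 = -14
  a_9 = 0·-14 + -1·3 + -1·11 = -14
  a_10 = 0·-14 + -1·-14 + -1·3 = 11
  a_11 = 0·11 + -1·-14 + -1·-14 = 28
  a_12 = 0·28 + -1·11 + -1·-14 = 3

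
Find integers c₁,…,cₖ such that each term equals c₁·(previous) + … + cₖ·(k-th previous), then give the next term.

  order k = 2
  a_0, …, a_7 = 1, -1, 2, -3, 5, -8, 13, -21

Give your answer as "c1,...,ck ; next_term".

-1,1 ; 34

  a_2 = -1·-1 + 1·1 = 2
  a_3 = -1·2 + 1·-1 = -3
  a_4 = -1·-3 + 1·2 = 5
  a_5 = -1·5 + 1·-3 = -8
  a_6 = -1·-8 + 1·5 = 13
  a_7 = -1·13 + 1·-8 = -21
  a_8 = -1·-21 + 1·13 = 34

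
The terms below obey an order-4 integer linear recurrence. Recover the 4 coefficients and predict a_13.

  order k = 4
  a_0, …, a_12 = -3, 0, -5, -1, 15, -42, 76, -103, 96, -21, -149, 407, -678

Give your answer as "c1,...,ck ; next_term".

-3,-3,0,1 ; 792

  a_4 = -3·-1 + -3·-5 + 0·0 + 1·-3 = 15
  a_5 = -3·15 + -3·-1 + 0·-5 + 1·0 = -42
  a_6 = -3·-42 + -3·15 + 0·-1 + 1·-5 = 76
  a_7 = -3·76 + -3·-42 + 0·15 + 1·-1 = -103
  a_8 = -3·-103 + -3·76 + 0·-42 + 1·15 = 96
  a_9 = -3·96 + -3·-103 + 0·76 + 1·-42 = -21
  a_10 = -3·-21 + -3·96 + 0·-103 + 1·76 = -149
  a_11 = -3·-149 + -3·-21 + 0·96 + 1·-103 = 407
  a_12 = -3·407 + -3·-149 + 0·-21 + 1·96 = -678
  a_13 = -3·-678 + -3·407 + 0·-149 + 1·-21 = 792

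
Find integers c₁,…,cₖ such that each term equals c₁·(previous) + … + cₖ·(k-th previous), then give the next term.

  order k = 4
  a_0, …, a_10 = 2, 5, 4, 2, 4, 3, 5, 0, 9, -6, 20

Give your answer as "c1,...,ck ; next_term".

-1,1,0,1 ; -26

  a_4 = -1·2 + 1·4 + 0·5 + 1·2 = 4
  a_5 = -1·4 + 1·2 + 0·4 + 1·5 = 3
  a_6 = -1·3 + 1·4 + 0·2 + 1·4 = 5
  a_7 = -1·5 + 1·3 + 0·4 + 1·2 = 0
  a_8 = -1·0 + 1·5 + 0·3 + 1·4 = 9
  a_9 = -1·9 + 1·0 + 0·5 + 1·3 = -6
  a_10 = -1·-6 + 1·9 + 0·0 + 1·5 = 20
  a_11 = -1·20 + 1·-6 + 0·9 + 1·0 = -26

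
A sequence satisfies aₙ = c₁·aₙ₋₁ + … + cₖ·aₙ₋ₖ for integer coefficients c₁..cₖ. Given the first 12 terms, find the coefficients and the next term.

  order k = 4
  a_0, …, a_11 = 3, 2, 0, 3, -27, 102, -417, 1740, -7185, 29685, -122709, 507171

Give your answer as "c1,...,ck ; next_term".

-4,0,-3,-3 ; -2096184

  a_4 = -4·3 + 0·0 + -3·2 + -3·3 = -27
  a_5 = -4·-27 + 0·3 + -3·0 + -3·2 = 102
  a_6 = -4·102 + 0·-27 + -3·3 + -3·0 = -417
  a_7 = -4·-417 + 0·102 + -3·-27 + -3·3 = 1740
  a_8 = -4·1740 + 0·-417 + -3·102 + -3·-27 = -7185
  a_9 = -4·-7185 + 0·1740 + -3·-417 + -3·102 = 29685
  a_10 = -4·29685 + 0·-7185 + -3·1740 + -3·-417 = -122709
  a_11 = -4·-122709 + 0·29685 + -3·-7185 + -3·1740 = 507171
  a_12 = -4·507171 + 0·-122709 + -3·29685 + -3·-7185 = -2096184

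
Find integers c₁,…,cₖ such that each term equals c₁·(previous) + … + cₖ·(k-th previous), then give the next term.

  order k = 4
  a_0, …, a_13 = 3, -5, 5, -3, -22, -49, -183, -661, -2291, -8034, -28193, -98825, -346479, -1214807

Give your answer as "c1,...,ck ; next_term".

  a_4 = 3·-3 + 1·5 + 3·-5 + -1·3 = -22
  a_5 = 3·-22 + 1·-3 + 3·5 + -1·-5 = -49
  a_6 = 3·-49 + 1·-22 + 3·-3 + -1·5 = -183
  a_7 = 3·-183 + 1·-49 + 3·-22 + -1·-3 = -661
  a_8 = 3·-661 + 1·-183 + 3·-49 + -1·-22 = -2291
  a_9 = 3·-2291 + 1·-661 + 3·-183 + -1·-49 = -8034
  a_10 = 3·-8034 + 1·-2291 + 3·-661 + -1·-183 = -28193
  a_11 = 3·-28193 + 1·-8034 + 3·-2291 + -1·-661 = -98825
  a_12 = 3·-98825 + 1·-28193 + 3·-8034 + -1·-2291 = -346479
  a_13 = 3·-346479 + 1·-98825 + 3·-28193 + -1·-8034 = -1214807
  a_14 = 3·-1214807 + 1·-346479 + 3·-98825 + -1·-28193 = -4259182

3,1,3,-1 ; -4259182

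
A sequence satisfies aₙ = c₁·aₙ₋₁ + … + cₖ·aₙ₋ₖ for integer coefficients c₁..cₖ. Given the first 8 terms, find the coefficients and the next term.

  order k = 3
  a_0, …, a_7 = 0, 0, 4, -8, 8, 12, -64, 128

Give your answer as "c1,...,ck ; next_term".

-2,-2,3 ; -92

  a_3 = -2·4 + -2·0 + 3·0 = -8
  a_4 = -2·-8 + -2·4 + 3·0 = 8
  a_5 = -2·8 + -2·-8 + 3·4 = 12
  a_6 = -2·12 + -2·8 + 3·-8 = -64
  a_7 = -2·-64 + -2·12 + 3·8 = 128
  a_8 = -2·128 + -2·-64 + 3·12 = -92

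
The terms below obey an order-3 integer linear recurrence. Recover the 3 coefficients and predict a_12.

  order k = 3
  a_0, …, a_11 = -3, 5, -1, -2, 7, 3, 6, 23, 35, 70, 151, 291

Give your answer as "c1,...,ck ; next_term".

  a_3 = 1·-1 + 1·5 + 2·-3 = -2
  a_4 = 1·-2 + 1·-1 + 2·5 = 7
  a_5 = 1·7 + 1·-2 + 2·-1 = 3
  a_6 = 1·3 + 1·7 + 2·-2 = 6
  a_7 = 1·6 + 1·3 + 2·7 = 23
  a_8 = 1·23 + 1·6 + 2·3 = 35
  a_9 = 1·35 + 1·23 + 2·6 = 70
  a_10 = 1·70 + 1·35 + 2·23 = 151
  a_11 = 1·151 + 1·70 + 2·35 = 291
  a_12 = 1·291 + 1·151 + 2·70 = 582

1,1,2 ; 582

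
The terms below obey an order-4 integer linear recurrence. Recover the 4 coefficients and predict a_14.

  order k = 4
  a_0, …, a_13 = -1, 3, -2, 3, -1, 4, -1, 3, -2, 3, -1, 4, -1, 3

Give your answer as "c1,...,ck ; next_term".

1,0,-1,1 ; -2

  a_4 = 1·3 + 0·-2 + -1·3 + 1·-1 = -1
  a_5 = 1·-1 + 0·3 + -1·-2 + 1·3 = 4
  a_6 = 1·4 + 0·-1 + -1·3 + 1·-2 = -1
  a_7 = 1·-1 + 0·4 + -1·-1 + 1·3 = 3
  a_8 = 1·3 + 0·-1 + -1·4 + 1·-1 = -2
  a_9 = 1·-2 + 0·3 + -1·-1 + 1·4 = 3
  a_10 = 1·3 + 0·-2 + -1·3 + 1·-1 = -1
  a_11 = 1·-1 + 0·3 + -1·-2 + 1·3 = 4
  a_12 = 1·4 + 0·-1 + -1·3 + 1·-2 = -1
  a_13 = 1·-1 + 0·4 + -1·-1 + 1·3 = 3
  a_14 = 1·3 + 0·-1 + -1·4 + 1·-1 = -2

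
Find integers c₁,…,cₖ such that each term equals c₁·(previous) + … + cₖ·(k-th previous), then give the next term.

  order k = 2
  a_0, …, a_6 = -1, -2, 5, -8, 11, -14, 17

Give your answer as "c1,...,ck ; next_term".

-2,-1 ; -20

  a_2 = -2·-2 + -1·-1 = 5
  a_3 = -2·5 + -1·-2 = -8
  a_4 = -2·-8 + -1·5 = 11
  a_5 = -2·11 + -1·-8 = -14
  a_6 = -2·-14 + -1·11 = 17
  a_7 = -2·17 + -1·-14 = -20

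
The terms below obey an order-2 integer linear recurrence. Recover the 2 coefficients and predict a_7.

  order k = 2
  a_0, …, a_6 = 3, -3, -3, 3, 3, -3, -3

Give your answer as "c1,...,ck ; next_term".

0,-1 ; 3

  a_2 = 0·-3 + -1·3 = -3
  a_3 = 0·-3 + -1·-3 = 3
  a_4 = 0·3 + -1·-3 = 3
  a_5 = 0·3 + -1·3 = -3
  a_6 = 0·-3 + -1·3 = -3
  a_7 = 0·-3 + -1·-3 = 3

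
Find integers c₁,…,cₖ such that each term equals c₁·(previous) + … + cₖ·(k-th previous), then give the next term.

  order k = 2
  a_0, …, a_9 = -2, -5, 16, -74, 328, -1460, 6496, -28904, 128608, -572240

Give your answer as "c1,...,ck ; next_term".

-4,2 ; 2546176

  a_2 = -4·-5 + 2·-2 = 16
  a_3 = -4·16 + 2·-5 = -74
  a_4 = -4·-74 + 2·16 = 328
  a_5 = -4·328 + 2·-74 = -1460
  a_6 = -4·-1460 + 2·328 = 6496
  a_7 = -4·6496 + 2·-1460 = -28904
  a_8 = -4·-28904 + 2·6496 = 128608
  a_9 = -4·128608 + 2·-28904 = -572240
  a_10 = -4·-572240 + 2·128608 = 2546176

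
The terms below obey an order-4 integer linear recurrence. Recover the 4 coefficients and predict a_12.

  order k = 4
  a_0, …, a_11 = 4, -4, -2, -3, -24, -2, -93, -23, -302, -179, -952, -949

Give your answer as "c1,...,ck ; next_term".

0,4,1,-3 ; -3081

  a_4 = 0·-3 + 4·-2 + 1·-4 + -3·4 = -24
  a_5 = 0·-24 + 4·-3 + 1·-2 + -3·-4 = -2
  a_6 = 0·-2 + 4·-24 + 1·-3 + -3·-2 = -93
  a_7 = 0·-93 + 4·-2 + 1·-24 + -3·-3 = -23
  a_8 = 0·-23 + 4·-93 + 1·-2 + -3·-24 = -302
  a_9 = 0·-302 + 4·-23 + 1·-93 + -3·-2 = -179
  a_10 = 0·-179 + 4·-302 + 1·-23 + -3·-93 = -952
  a_11 = 0·-952 + 4·-179 + 1·-302 + -3·-23 = -949
  a_12 = 0·-949 + 4·-952 + 1·-179 + -3·-302 = -3081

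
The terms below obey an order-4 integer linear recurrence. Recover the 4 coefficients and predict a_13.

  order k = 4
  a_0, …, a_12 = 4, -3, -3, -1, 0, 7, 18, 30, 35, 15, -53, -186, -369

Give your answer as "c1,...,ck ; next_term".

  a_4 = 2·-1 + -1·-3 + -1·-3 + -1·4 = 0
  a_5 = 2·0 + -1·-1 + -1·-3 + -1·-3 = 7
  a_6 = 2·7 + -1·0 + -1·-1 + -1·-3 = 18
  a_7 = 2·18 + -1·7 + -1·0 + -1·-1 = 30
  a_8 = 2·30 + -1·18 + -1·7 + -1·0 = 35
  a_9 = 2·35 + -1·30 + -1·18 + -1·7 = 15
  a_10 = 2·15 + -1·35 + -1·30 + -1·18 = -53
  a_11 = 2·-53 + -1·15 + -1·35 + -1·30 = -186
  a_12 = 2·-186 + -1·-53 + -1·15 + -1·35 = -369
  a_13 = 2·-369 + -1·-186 + -1·-53 + -1·15 = -514

2,-1,-1,-1 ; -514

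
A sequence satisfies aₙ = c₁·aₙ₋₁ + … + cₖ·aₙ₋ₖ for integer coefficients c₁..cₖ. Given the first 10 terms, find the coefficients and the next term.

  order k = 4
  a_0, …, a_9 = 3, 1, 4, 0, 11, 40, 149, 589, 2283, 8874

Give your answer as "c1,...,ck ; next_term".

3,3,2,-1 ; 34500

  a_4 = 3·0 + 3·4 + 2·1 + -1·3 = 11
  a_5 = 3·11 + 3·0 + 2·4 + -1·1 = 40
  a_6 = 3·40 + 3·11 + 2·0 + -1·4 = 149
  a_7 = 3·149 + 3·40 + 2·11 + -1·0 = 589
  a_8 = 3·589 + 3·149 + 2·40 + -1·11 = 2283
  a_9 = 3·2283 + 3·589 + 2·149 + -1·40 = 8874
  a_10 = 3·8874 + 3·2283 + 2·589 + -1·149 = 34500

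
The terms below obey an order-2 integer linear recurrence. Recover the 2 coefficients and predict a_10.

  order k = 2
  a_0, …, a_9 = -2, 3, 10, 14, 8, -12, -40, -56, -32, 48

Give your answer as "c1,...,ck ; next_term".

2,-2 ; 160

  a_2 = 2·3 + -2·-2 = 10
  a_3 = 2·10 + -2·3 = 14
  a_4 = 2·14 + -2·10 = 8
  a_5 = 2·8 + -2·14 = -12
  a_6 = 2·-12 + -2·8 = -40
  a_7 = 2·-40 + -2·-12 = -56
  a_8 = 2·-56 + -2·-40 = -32
  a_9 = 2·-32 + -2·-56 = 48
  a_10 = 2·48 + -2·-32 = 160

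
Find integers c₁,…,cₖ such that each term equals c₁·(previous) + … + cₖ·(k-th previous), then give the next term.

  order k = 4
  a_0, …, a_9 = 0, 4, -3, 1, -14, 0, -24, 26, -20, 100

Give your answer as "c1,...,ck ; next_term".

  a_4 = 0·1 + 2·-3 + -2·4 + -2·0 = -14
  a_5 = 0·-14 + 2·1 + -2·-3 + -2·4 = 0
  a_6 = 0·0 + 2·-14 + -2·1 + -2·-3 = -24
  a_7 = 0·-24 + 2·0 + -2·-14 + -2·1 = 26
  a_8 = 0·26 + 2·-24 + -2·0 + -2·-14 = -20
  a_9 = 0·-20 + 2·26 + -2·-24 + -2·0 = 100
  a_10 = 0·100 + 2·-20 + -2·26 + -2·-24 = -44

0,2,-2,-2 ; -44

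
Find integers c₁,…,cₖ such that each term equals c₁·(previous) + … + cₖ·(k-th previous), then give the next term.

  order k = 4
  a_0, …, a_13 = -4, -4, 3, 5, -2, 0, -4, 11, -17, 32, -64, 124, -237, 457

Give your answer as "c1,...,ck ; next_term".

-1,1,-1,1 ; -882

  a_4 = -1·5 + 1·3 + -1·-4 + 1·-4 = -2
  a_5 = -1·-2 + 1·5 + -1·3 + 1·-4 = 0
  a_6 = -1·0 + 1·-2 + -1·5 + 1·3 = -4
  a_7 = -1·-4 + 1·0 + -1·-2 + 1·5 = 11
  a_8 = -1·11 + 1·-4 + -1·0 + 1·-2 = -17
  a_9 = -1·-17 + 1·11 + -1·-4 + 1·0 = 32
  a_10 = -1·32 + 1·-17 + -1·11 + 1·-4 = -64
  a_11 = -1·-64 + 1·32 + -1·-17 + 1·11 = 124
  a_12 = -1·124 + 1·-64 + -1·32 + 1·-17 = -237
  a_13 = -1·-237 + 1·124 + -1·-64 + 1·32 = 457
  a_14 = -1·457 + 1·-237 + -1·124 + 1·-64 = -882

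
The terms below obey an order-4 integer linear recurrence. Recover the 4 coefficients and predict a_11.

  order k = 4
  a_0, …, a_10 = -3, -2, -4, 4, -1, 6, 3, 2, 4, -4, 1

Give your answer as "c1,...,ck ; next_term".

0,1,0,-1 ; -6

  a_4 = 0·4 + 1·-4 + 0·-2 + -1·-3 = -1
  a_5 = 0·-1 + 1·4 + 0·-4 + -1·-2 = 6
  a_6 = 0·6 + 1·-1 + 0·4 + -1·-4 = 3
  a_7 = 0·3 + 1·6 + 0·-1 + -1·4 = 2
  a_8 = 0·2 + 1·3 + 0·6 + -1·-1 = 4
  a_9 = 0·4 + 1·2 + 0·3 + -1·6 = -4
  a_10 = 0·-4 + 1·4 + 0·2 + -1·3 = 1
  a_11 = 0·1 + 1·-4 + 0·4 + -1·2 = -6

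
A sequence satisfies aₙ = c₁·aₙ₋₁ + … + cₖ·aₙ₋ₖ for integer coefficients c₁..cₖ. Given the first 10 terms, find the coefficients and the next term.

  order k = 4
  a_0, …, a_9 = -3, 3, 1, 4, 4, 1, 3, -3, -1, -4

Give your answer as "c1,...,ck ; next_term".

  a_4 = 0·4 + 1·1 + 0·3 + -1·-3 = 4
  a_5 = 0·4 + 1·4 + 0·1 + -1·3 = 1
  a_6 = 0·1 + 1·4 + 0·4 + -1·1 = 3
  a_7 = 0·3 + 1·1 + 0·4 + -1·4 = -3
  a_8 = 0·-3 + 1·3 + 0·1 + -1·4 = -1
  a_9 = 0·-1 + 1·-3 + 0·3 + -1·1 = -4
  a_10 = 0·-4 + 1·-1 + 0·-3 + -1·3 = -4

0,1,0,-1 ; -4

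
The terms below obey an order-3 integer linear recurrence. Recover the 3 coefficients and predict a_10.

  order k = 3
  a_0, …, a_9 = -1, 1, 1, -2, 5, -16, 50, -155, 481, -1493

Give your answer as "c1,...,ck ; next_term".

-3,0,-1 ; 4634

  a_3 = -3·1 + 0·1 + -1·-1 = -2
  a_4 = -3·-2 + 0·1 + -1·1 = 5
  a_5 = -3·5 + 0·-2 + -1·1 = -16
  a_6 = -3·-16 + 0·5 + -1·-2 = 50
  a_7 = -3·50 + 0·-16 + -1·5 = -155
  a_8 = -3·-155 + 0·50 + -1·-16 = 481
  a_9 = -3·481 + 0·-155 + -1·50 = -1493
  a_10 = -3·-1493 + 0·481 + -1·-155 = 4634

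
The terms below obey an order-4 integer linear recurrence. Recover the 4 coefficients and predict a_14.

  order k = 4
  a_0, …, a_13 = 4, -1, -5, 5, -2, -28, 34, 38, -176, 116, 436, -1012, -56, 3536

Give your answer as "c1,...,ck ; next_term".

0,-2,4,-2 ; -4808

  a_4 = 0·5 + -2·-5 + 4·-1 + -2·4 = -2
  a_5 = 0·-2 + -2·5 + 4·-5 + -2·-1 = -28
  a_6 = 0·-28 + -2·-2 + 4·5 + -2·-5 = 34
  a_7 = 0·34 + -2·-28 + 4·-2 + -2·5 = 38
  a_8 = 0·38 + -2·34 + 4·-28 + -2·-2 = -176
  a_9 = 0·-176 + -2·38 + 4·34 + -2·-28 = 116
  a_10 = 0·116 + -2·-176 + 4·38 + -2·34 = 436
  a_11 = 0·436 + -2·116 + 4·-176 + -2·38 = -1012
  a_12 = 0·-1012 + -2·436 + 4·116 + -2·-176 = -56
  a_13 = 0·-56 + -2·-1012 + 4·436 + -2·116 = 3536
  a_14 = 0·3536 + -2·-56 + 4·-1012 + -2·436 = -4808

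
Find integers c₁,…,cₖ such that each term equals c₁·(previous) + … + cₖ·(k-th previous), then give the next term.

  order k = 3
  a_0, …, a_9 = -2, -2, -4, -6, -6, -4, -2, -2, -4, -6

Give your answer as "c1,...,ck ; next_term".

  a_3 = 2·-4 + -2·-2 + 1·-2 = -6
  a_4 = 2·-6 + -2·-4 + 1·-2 = -6
  a_5 = 2·-6 + -2·-6 + 1·-4 = -4
  a_6 = 2·-4 + -2·-6 + 1·-6 = -2
  a_7 = 2·-2 + -2·-4 + 1·-6 = -2
  a_8 = 2·-2 + -2·-2 + 1·-4 = -4
  a_9 = 2·-4 + -2·-2 + 1·-2 = -6
  a_10 = 2·-6 + -2·-4 + 1·-2 = -6

2,-2,1 ; -6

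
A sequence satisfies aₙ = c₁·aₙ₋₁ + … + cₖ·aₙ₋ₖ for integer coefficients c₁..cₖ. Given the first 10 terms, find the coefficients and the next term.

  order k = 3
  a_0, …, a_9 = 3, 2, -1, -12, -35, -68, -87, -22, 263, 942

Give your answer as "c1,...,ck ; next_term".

3,-3,-1 ; 2059

  a_3 = 3·-1 + -3·2 + -1·3 = -12
  a_4 = 3·-12 + -3·-1 + -1·2 = -35
  a_5 = 3·-35 + -3·-12 + -1·-1 = -68
  a_6 = 3·-68 + -3·-35 + -1·-12 = -87
  a_7 = 3·-87 + -3·-68 + -1·-35 = -22
  a_8 = 3·-22 + -3·-87 + -1·-68 = 263
  a_9 = 3·263 + -3·-22 + -1·-87 = 942
  a_10 = 3·942 + -3·263 + -1·-22 = 2059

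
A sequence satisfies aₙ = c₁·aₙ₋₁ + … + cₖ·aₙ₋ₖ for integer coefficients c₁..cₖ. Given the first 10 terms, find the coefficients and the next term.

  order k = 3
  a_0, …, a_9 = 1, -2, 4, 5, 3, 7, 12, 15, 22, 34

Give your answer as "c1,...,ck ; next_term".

1,0,1 ; 49

  a_3 = 1·4 + 0·-2 + 1·1 = 5
  a_4 = 1·5 + 0·4 + 1·-2 = 3
  a_5 = 1·3 + 0·5 + 1·4 = 7
  a_6 = 1·7 + 0·3 + 1·5 = 12
  a_7 = 1·12 + 0·7 + 1·3 = 15
  a_8 = 1·15 + 0·12 + 1·7 = 22
  a_9 = 1·22 + 0·15 + 1·12 = 34
  a_10 = 1·34 + 0·22 + 1·15 = 49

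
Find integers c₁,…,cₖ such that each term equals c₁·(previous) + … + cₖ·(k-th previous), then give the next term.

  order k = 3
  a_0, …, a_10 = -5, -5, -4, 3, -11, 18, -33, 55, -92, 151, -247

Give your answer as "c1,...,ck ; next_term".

  a_3 = -2·-4 + 0·-5 + 1·-5 = 3
  a_4 = -2·3 + 0·-4 + 1·-5 = -11
  a_5 = -2·-11 + 0·3 + 1·-4 = 18
  a_6 = -2·18 + 0·-11 + 1·3 = -33
  a_7 = -2·-33 + 0·18 + 1·-11 = 55
  a_8 = -2·55 + 0·-33 + 1·18 = -92
  a_9 = -2·-92 + 0·55 + 1·-33 = 151
  a_10 = -2·151 + 0·-92 + 1·55 = -247
  a_11 = -2·-247 + 0·151 + 1·-92 = 402

-2,0,1 ; 402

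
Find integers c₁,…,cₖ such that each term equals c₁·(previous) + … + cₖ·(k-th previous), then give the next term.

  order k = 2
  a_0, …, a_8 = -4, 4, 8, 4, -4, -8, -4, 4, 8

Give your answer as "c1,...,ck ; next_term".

  a_2 = 1·4 + -1·-4 = 8
  a_3 = 1·8 + -1·4 = 4
  a_4 = 1·4 + -1·8 = -4
  a_5 = 1·-4 + -1·4 = -8
  a_6 = 1·-8 + -1·-4 = -4
  a_7 = 1·-4 + -1·-8 = 4
  a_8 = 1·4 + -1·-4 = 8
  a_9 = 1·8 + -1·4 = 4

1,-1 ; 4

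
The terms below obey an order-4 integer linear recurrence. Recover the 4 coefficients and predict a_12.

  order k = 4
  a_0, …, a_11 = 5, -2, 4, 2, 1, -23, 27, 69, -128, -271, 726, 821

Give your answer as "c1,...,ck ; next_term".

  a_4 = -1·2 + -4·4 + -2·-2 + 3·5 = 1
  a_5 = -1·1 + -4·2 + -2·4 + 3·-2 = -23
  a_6 = -1·-23 + -4·1 + -2·2 + 3·4 = 27
  a_7 = -1·27 + -4·-23 + -2·1 + 3·2 = 69
  a_8 = -1·69 + -4·27 + -2·-23 + 3·1 = -128
  a_9 = -1·-128 + -4·69 + -2·27 + 3·-23 = -271
  a_10 = -1·-271 + -4·-128 + -2·69 + 3·27 = 726
  a_11 = -1·726 + -4·-271 + -2·-128 + 3·69 = 821
  a_12 = -1·821 + -4·726 + -2·-271 + 3·-128 = -3567

-1,-4,-2,3 ; -3567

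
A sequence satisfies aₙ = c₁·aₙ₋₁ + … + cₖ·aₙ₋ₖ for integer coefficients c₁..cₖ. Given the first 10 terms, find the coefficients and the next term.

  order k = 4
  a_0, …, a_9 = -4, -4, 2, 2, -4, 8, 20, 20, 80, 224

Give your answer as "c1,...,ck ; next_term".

  a_4 = 2·2 + 0·2 + 4·-4 + -2·-4 = -4
  a_5 = 2·-4 + 0·2 + 4·2 + -2·-4 = 8
  a_6 = 2·8 + 0·-4 + 4·2 + -2·2 = 20
  a_7 = 2·20 + 0·8 + 4·-4 + -2·2 = 20
  a_8 = 2·20 + 0·20 + 4·8 + -2·-4 = 80
  a_9 = 2·80 + 0·20 + 4·20 + -2·8 = 224
  a_10 = 2·224 + 0·80 + 4·20 + -2·20 = 488

2,0,4,-2 ; 488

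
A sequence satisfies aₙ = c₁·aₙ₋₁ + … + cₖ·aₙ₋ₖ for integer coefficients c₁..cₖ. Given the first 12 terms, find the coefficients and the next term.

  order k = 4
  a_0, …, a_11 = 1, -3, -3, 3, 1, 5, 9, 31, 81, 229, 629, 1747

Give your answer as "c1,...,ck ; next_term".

2,2,0,1 ; 4833

  a_4 = 2·3 + 2·-3 + 0·-3 + 1·1 = 1
  a_5 = 2·1 + 2·3 + 0·-3 + 1·-3 = 5
  a_6 = 2·5 + 2·1 + 0·3 + 1·-3 = 9
  a_7 = 2·9 + 2·5 + 0·1 + 1·3 = 31
  a_8 = 2·31 + 2·9 + 0·5 + 1·1 = 81
  a_9 = 2·81 + 2·31 + 0·9 + 1·5 = 229
  a_10 = 2·229 + 2·81 + 0·31 + 1·9 = 629
  a_11 = 2·629 + 2·229 + 0·81 + 1·31 = 1747
  a_12 = 2·1747 + 2·629 + 0·229 + 1·81 = 4833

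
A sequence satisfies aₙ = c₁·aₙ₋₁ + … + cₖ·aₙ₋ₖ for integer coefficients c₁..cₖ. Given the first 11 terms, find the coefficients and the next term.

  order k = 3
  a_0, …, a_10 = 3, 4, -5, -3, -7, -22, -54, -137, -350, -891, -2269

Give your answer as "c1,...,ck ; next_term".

  a_3 = 2·-5 + 1·4 + 1·3 = -3
  a_4 = 2·-3 + 1·-5 + 1·4 = -7
  a_5 = 2·-7 + 1·-3 + 1·-5 = -22
  a_6 = 2·-22 + 1·-7 + 1·-3 = -54
  a_7 = 2·-54 + 1·-22 + 1·-7 = -137
  a_8 = 2·-137 + 1·-54 + 1·-22 = -350
  a_9 = 2·-350 + 1·-137 + 1·-54 = -891
  a_10 = 2·-891 + 1·-350 + 1·-137 = -2269
  a_11 = 2·-2269 + 1·-891 + 1·-350 = -5779

2,1,1 ; -5779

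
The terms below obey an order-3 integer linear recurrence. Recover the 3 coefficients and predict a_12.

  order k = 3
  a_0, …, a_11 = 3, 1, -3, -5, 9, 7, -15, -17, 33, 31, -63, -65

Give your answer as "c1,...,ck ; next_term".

  a_3 = -1·-3 + -2·1 + -2·3 = -5
  a_4 = -1·-5 + -2·-3 + -2·1 = 9
  a_5 = -1·9 + -2·-5 + -2·-3 = 7
  a_6 = -1·7 + -2·9 + -2·-5 = -15
  a_7 = -1·-15 + -2·7 + -2·9 = -17
  a_8 = -1·-17 + -2·-15 + -2·7 = 33
  a_9 = -1·33 + -2·-17 + -2·-15 = 31
  a_10 = -1·31 + -2·33 + -2·-17 = -63
  a_11 = -1·-63 + -2·31 + -2·33 = -65
  a_12 = -1·-65 + -2·-63 + -2·31 = 129

-1,-2,-2 ; 129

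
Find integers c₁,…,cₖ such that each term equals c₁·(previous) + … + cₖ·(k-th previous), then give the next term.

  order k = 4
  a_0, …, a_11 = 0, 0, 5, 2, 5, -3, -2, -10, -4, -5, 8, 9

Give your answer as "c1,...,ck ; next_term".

0,1,-1,-1 ; 17

  a_4 = 0·2 + 1·5 + -1·0 + -1·0 = 5
  a_5 = 0·5 + 1·2 + -1·5 + -1·0 = -3
  a_6 = 0·-3 + 1·5 + -1·2 + -1·5 = -2
  a_7 = 0·-2 + 1·-3 + -1·5 + -1·2 = -10
  a_8 = 0·-10 + 1·-2 + -1·-3 + -1·5 = -4
  a_9 = 0·-4 + 1·-10 + -1·-2 + -1·-3 = -5
  a_10 = 0·-5 + 1·-4 + -1·-10 + -1·-2 = 8
  a_11 = 0·8 + 1·-5 + -1·-4 + -1·-10 = 9
  a_12 = 0·9 + 1·8 + -1·-5 + -1·-4 = 17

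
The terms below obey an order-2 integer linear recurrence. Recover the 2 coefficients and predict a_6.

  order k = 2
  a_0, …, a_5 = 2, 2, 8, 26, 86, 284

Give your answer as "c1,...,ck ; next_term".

  a_2 = 3·2 + 1·2 = 8
  a_3 = 3·8 + 1·2 = 26
  a_4 = 3·26 + 1·8 = 86
  a_5 = 3·86 + 1·26 = 284
  a_6 = 3·284 + 1·86 = 938

3,1 ; 938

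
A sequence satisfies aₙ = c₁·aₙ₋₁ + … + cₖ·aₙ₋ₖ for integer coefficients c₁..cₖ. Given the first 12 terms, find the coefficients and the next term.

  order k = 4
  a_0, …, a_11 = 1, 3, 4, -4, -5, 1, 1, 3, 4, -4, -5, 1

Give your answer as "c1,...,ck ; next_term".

  a_4 = 0·-4 + -1·4 + 0·3 + -1·1 = -5
  a_5 = 0·-5 + -1·-4 + 0·4 + -1·3 = 1
  a_6 = 0·1 + -1·-5 + 0·-4 + -1·4 = 1
  a_7 = 0·1 + -1·1 + 0·-5 + -1·-4 = 3
  a_8 = 0·3 + -1·1 + 0·1 + -1·-5 = 4
  a_9 = 0·4 + -1·3 + 0·1 + -1·1 = -4
  a_10 = 0·-4 + -1·4 + 0·3 + -1·1 = -5
  a_11 = 0·-5 + -1·-4 + 0·4 + -1·3 = 1
  a_12 = 0·1 + -1·-5 + 0·-4 + -1·4 = 1

0,-1,0,-1 ; 1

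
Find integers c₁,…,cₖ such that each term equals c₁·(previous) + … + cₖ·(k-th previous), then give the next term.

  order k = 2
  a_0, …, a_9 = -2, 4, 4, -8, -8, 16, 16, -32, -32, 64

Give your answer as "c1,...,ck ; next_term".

0,-2 ; 64

  a_2 = 0·4 + -2·-2 = 4
  a_3 = 0·4 + -2·4 = -8
  a_4 = 0·-8 + -2·4 = -8
  a_5 = 0·-8 + -2·-8 = 16
  a_6 = 0·16 + -2·-8 = 16
  a_7 = 0·16 + -2·16 = -32
  a_8 = 0·-32 + -2·16 = -32
  a_9 = 0·-32 + -2·-32 = 64
  a_10 = 0·64 + -2·-32 = 64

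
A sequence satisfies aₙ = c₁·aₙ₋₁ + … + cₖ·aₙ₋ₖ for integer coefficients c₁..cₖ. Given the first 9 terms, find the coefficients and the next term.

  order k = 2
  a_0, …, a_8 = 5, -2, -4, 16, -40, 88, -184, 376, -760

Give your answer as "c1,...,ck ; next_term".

  a_2 = -3·-2 + -2·5 = -4
  a_3 = -3·-4 + -2·-2 = 16
  a_4 = -3·16 + -2·-4 = -40
  a_5 = -3·-40 + -2·16 = 88
  a_6 = -3·88 + -2·-40 = -184
  a_7 = -3·-184 + -2·88 = 376
  a_8 = -3·376 + -2·-184 = -760
  a_9 = -3·-760 + -2·376 = 1528

-3,-2 ; 1528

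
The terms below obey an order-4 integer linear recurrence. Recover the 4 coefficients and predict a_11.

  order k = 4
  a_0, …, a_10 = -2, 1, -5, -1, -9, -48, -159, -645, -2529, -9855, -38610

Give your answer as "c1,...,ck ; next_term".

  a_4 = 3·-1 + 3·-5 + 3·1 + -3·-2 = -9
  a_5 = 3·-9 + 3·-1 + 3·-5 + -3·1 = -48
  a_6 = 3·-48 + 3·-9 + 3·-1 + -3·-5 = -159
  a_7 = 3·-159 + 3·-48 + 3·-9 + -3·-1 = -645
  a_8 = 3·-645 + 3·-159 + 3·-48 + -3·-9 = -2529
  a_9 = 3·-2529 + 3·-645 + 3·-159 + -3·-48 = -9855
  a_10 = 3·-9855 + 3·-2529 + 3·-645 + -3·-159 = -38610
  a_11 = 3·-38610 + 3·-9855 + 3·-2529 + -3·-645 = -151047

3,3,3,-3 ; -151047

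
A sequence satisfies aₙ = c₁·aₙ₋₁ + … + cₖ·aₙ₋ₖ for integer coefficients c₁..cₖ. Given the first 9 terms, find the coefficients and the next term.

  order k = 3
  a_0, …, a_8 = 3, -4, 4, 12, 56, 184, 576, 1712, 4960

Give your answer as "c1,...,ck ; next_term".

  a_3 = 4·4 + -2·-4 + -4·3 = 12
  a_4 = 4·12 + -2·4 + -4·-4 = 56
  a_5 = 4·56 + -2·12 + -4·4 = 184
  a_6 = 4·184 + -2·56 + -4·12 = 576
  a_7 = 4·576 + -2·184 + -4·56 = 1712
  a_8 = 4·1712 + -2·576 + -4·184 = 4960
  a_9 = 4·4960 + -2·1712 + -4·576 = 14112

4,-2,-4 ; 14112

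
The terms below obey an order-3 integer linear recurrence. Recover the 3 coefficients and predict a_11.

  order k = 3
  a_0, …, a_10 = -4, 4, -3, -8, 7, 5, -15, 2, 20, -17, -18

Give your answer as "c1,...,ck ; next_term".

0,-1,1 ; 37

  a_3 = 0·-3 + -1·4 + 1·-4 = -8
  a_4 = 0·-8 + -1·-3 + 1·4 = 7
  a_5 = 0·7 + -1·-8 + 1·-3 = 5
  a_6 = 0·5 + -1·7 + 1·-8 = -15
  a_7 = 0·-15 + -1·5 + 1·7 = 2
  a_8 = 0·2 + -1·-15 + 1·5 = 20
  a_9 = 0·20 + -1·2 + 1·-15 = -17
  a_10 = 0·-17 + -1·20 + 1·2 = -18
  a_11 = 0·-18 + -1·-17 + 1·20 = 37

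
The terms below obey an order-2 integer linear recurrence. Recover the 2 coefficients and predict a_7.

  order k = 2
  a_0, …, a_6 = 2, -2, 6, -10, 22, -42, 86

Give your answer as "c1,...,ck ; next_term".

  a_2 = -1·-2 + 2·2 = 6
  a_3 = -1·6 + 2·-2 = -10
  a_4 = -1·-10 + 2·6 = 22
  a_5 = -1·22 + 2·-10 = -42
  a_6 = -1·-42 + 2·22 = 86
  a_7 = -1·86 + 2·-42 = -170

-1,2 ; -170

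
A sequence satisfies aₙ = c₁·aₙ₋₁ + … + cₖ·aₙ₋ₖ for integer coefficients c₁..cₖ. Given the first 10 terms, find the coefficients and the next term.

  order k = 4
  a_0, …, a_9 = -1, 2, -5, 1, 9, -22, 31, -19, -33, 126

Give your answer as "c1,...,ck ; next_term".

  a_4 = -2·1 + -2·-5 + 0·2 + -1·-1 = 9
  a_5 = -2·9 + -2·1 + 0·-5 + -1·2 = -22
  a_6 = -2·-22 + -2·9 + 0·1 + -1·-5 = 31
  a_7 = -2·31 + -2·-22 + 0·9 + -1·1 = -19
  a_8 = -2·-19 + -2·31 + 0·-22 + -1·9 = -33
  a_9 = -2·-33 + -2·-19 + 0·31 + -1·-22 = 126
  a_10 = -2·126 + -2·-33 + 0·-19 + -1·31 = -217

-2,-2,0,-1 ; -217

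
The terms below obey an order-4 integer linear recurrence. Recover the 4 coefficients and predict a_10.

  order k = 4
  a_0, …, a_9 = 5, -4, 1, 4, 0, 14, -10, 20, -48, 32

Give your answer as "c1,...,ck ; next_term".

  a_4 = 0·4 + 2·1 + -2·-4 + -2·5 = 0
  a_5 = 0·0 + 2·4 + -2·1 + -2·-4 = 14
  a_6 = 0·14 + 2·0 + -2·4 + -2·1 = -10
  a_7 = 0·-10 + 2·14 + -2·0 + -2·4 = 20
  a_8 = 0·20 + 2·-10 + -2·14 + -2·0 = -48
  a_9 = 0·-48 + 2·20 + -2·-10 + -2·14 = 32
  a_10 = 0·32 + 2·-48 + -2·20 + -2·-10 = -116

0,2,-2,-2 ; -116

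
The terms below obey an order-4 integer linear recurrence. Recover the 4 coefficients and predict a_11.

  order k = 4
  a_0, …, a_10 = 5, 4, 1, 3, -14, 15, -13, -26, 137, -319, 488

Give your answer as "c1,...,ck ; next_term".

  a_4 = -2·3 + -1·1 + 2·4 + -3·5 = -14
  a_5 = -2·-14 + -1·3 + 2·1 + -3·4 = 15
  a_6 = -2·15 + -1·-14 + 2·3 + -3·1 = -13
  a_7 = -2·-13 + -1·15 + 2·-14 + -3·3 = -26
  a_8 = -2·-26 + -1·-13 + 2·15 + -3·-14 = 137
  a_9 = -2·137 + -1·-26 + 2·-13 + -3·15 = -319
  a_10 = -2·-319 + -1·137 + 2·-26 + -3·-13 = 488
  a_11 = -2·488 + -1·-319 + 2·137 + -3·-26 = -305

-2,-1,2,-3 ; -305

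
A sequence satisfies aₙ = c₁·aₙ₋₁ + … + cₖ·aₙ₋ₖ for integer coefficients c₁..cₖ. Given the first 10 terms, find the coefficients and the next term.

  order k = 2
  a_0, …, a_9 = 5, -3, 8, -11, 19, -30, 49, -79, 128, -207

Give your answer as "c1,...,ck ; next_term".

-1,1 ; 335

  a_2 = -1·-3 + 1·5 = 8
  a_3 = -1·8 + 1·-3 = -11
  a_4 = -1·-11 + 1·8 = 19
  a_5 = -1·19 + 1·-11 = -30
  a_6 = -1·-30 + 1·19 = 49
  a_7 = -1·49 + 1·-30 = -79
  a_8 = -1·-79 + 1·49 = 128
  a_9 = -1·128 + 1·-79 = -207
  a_10 = -1·-207 + 1·128 = 335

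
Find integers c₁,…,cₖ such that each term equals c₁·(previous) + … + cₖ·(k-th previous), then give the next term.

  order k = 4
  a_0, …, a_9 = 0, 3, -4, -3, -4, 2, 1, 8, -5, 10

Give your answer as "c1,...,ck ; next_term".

-1,1,-1,-1 ; -24

  a_4 = -1·-3 + 1·-4 + -1·3 + -1·0 = -4
  a_5 = -1·-4 + 1·-3 + -1·-4 + -1·3 = 2
  a_6 = -1·2 + 1·-4 + -1·-3 + -1·-4 = 1
  a_7 = -1·1 + 1·2 + -1·-4 + -1·-3 = 8
  a_8 = -1·8 + 1·1 + -1·2 + -1·-4 = -5
  a_9 = -1·-5 + 1·8 + -1·1 + -1·2 = 10
  a_10 = -1·10 + 1·-5 + -1·8 + -1·1 = -24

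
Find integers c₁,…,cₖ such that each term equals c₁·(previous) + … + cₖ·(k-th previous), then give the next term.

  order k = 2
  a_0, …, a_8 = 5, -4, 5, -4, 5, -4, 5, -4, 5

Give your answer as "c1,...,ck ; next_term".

0,1 ; -4

  a_2 = 0·-4 + 1·5 = 5
  a_3 = 0·5 + 1·-4 = -4
  a_4 = 0·-4 + 1·5 = 5
  a_5 = 0·5 + 1·-4 = -4
  a_6 = 0·-4 + 1·5 = 5
  a_7 = 0·5 + 1·-4 = -4
  a_8 = 0·-4 + 1·5 = 5
  a_9 = 0·5 + 1·-4 = -4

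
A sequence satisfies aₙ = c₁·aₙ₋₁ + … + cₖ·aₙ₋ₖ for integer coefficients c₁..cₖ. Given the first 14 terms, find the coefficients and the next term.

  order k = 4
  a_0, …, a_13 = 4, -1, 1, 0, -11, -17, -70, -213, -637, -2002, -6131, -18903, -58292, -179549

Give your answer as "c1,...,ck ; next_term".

2,3,2,-3 ; -553387

  a_4 = 2·0 + 3·1 + 2·-1 + -3·4 = -11
  a_5 = 2·-11 + 3·0 + 2·1 + -3·-1 = -17
  a_6 = 2·-17 + 3·-11 + 2·0 + -3·1 = -70
  a_7 = 2·-70 + 3·-17 + 2·-11 + -3·0 = -213
  a_8 = 2·-213 + 3·-70 + 2·-17 + -3·-11 = -637
  a_9 = 2·-637 + 3·-213 + 2·-70 + -3·-17 = -2002
  a_10 = 2·-2002 + 3·-637 + 2·-213 + -3·-70 = -6131
  a_11 = 2·-6131 + 3·-2002 + 2·-637 + -3·-213 = -18903
  a_12 = 2·-18903 + 3·-6131 + 2·-2002 + -3·-637 = -58292
  a_13 = 2·-58292 + 3·-18903 + 2·-6131 + -3·-2002 = -179549
  a_14 = 2·-179549 + 3·-58292 + 2·-18903 + -3·-6131 = -553387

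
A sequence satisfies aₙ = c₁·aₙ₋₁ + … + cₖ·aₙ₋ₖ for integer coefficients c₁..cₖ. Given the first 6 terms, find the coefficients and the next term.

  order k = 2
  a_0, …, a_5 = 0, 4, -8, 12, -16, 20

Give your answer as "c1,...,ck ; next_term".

-2,-1 ; -24

  a_2 = -2·4 + -1·0 = -8
  a_3 = -2·-8 + -1·4 = 12
  a_4 = -2·12 + -1·-8 = -16
  a_5 = -2·-16 + -1·12 = 20
  a_6 = -2·20 + -1·-16 = -24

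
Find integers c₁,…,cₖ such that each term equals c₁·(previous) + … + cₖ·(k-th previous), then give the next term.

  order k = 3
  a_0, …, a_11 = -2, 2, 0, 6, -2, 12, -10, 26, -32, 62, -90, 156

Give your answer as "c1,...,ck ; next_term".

0,2,-1 ; -242

  a_3 = 0·0 + 2·2 + -1·-2 = 6
  a_4 = 0·6 + 2·0 + -1·2 = -2
  a_5 = 0·-2 + 2·6 + -1·0 = 12
  a_6 = 0·12 + 2·-2 + -1·6 = -10
  a_7 = 0·-10 + 2·12 + -1·-2 = 26
  a_8 = 0·26 + 2·-10 + -1·12 = -32
  a_9 = 0·-32 + 2·26 + -1·-10 = 62
  a_10 = 0·62 + 2·-32 + -1·26 = -90
  a_11 = 0·-90 + 2·62 + -1·-32 = 156
  a_12 = 0·156 + 2·-90 + -1·62 = -242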